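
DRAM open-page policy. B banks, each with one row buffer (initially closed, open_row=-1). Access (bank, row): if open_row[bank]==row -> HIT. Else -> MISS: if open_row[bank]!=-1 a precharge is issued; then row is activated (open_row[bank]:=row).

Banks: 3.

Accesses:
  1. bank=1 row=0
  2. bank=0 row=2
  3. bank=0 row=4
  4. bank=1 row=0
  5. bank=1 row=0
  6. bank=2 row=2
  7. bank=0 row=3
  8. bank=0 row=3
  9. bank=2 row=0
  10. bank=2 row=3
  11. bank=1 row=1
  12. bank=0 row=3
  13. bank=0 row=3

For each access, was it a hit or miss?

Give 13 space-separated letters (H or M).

Acc 1: bank1 row0 -> MISS (open row0); precharges=0
Acc 2: bank0 row2 -> MISS (open row2); precharges=0
Acc 3: bank0 row4 -> MISS (open row4); precharges=1
Acc 4: bank1 row0 -> HIT
Acc 5: bank1 row0 -> HIT
Acc 6: bank2 row2 -> MISS (open row2); precharges=1
Acc 7: bank0 row3 -> MISS (open row3); precharges=2
Acc 8: bank0 row3 -> HIT
Acc 9: bank2 row0 -> MISS (open row0); precharges=3
Acc 10: bank2 row3 -> MISS (open row3); precharges=4
Acc 11: bank1 row1 -> MISS (open row1); precharges=5
Acc 12: bank0 row3 -> HIT
Acc 13: bank0 row3 -> HIT

Answer: M M M H H M M H M M M H H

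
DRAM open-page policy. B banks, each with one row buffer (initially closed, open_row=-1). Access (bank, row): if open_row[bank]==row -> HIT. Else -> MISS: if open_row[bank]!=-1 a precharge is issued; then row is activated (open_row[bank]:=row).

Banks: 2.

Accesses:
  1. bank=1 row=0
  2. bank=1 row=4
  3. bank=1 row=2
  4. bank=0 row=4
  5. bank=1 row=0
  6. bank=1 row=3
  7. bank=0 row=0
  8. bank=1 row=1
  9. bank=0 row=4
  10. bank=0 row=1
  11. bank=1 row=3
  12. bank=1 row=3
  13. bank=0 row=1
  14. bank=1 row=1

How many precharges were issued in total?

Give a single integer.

Acc 1: bank1 row0 -> MISS (open row0); precharges=0
Acc 2: bank1 row4 -> MISS (open row4); precharges=1
Acc 3: bank1 row2 -> MISS (open row2); precharges=2
Acc 4: bank0 row4 -> MISS (open row4); precharges=2
Acc 5: bank1 row0 -> MISS (open row0); precharges=3
Acc 6: bank1 row3 -> MISS (open row3); precharges=4
Acc 7: bank0 row0 -> MISS (open row0); precharges=5
Acc 8: bank1 row1 -> MISS (open row1); precharges=6
Acc 9: bank0 row4 -> MISS (open row4); precharges=7
Acc 10: bank0 row1 -> MISS (open row1); precharges=8
Acc 11: bank1 row3 -> MISS (open row3); precharges=9
Acc 12: bank1 row3 -> HIT
Acc 13: bank0 row1 -> HIT
Acc 14: bank1 row1 -> MISS (open row1); precharges=10

Answer: 10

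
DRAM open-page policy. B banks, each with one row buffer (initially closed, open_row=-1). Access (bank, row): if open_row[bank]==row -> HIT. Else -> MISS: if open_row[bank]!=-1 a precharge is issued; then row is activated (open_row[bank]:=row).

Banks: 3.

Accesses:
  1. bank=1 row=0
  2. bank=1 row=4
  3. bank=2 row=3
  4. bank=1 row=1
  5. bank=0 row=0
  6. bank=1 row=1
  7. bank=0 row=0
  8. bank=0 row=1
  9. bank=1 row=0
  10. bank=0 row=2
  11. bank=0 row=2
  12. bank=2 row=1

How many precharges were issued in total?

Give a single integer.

Answer: 6

Derivation:
Acc 1: bank1 row0 -> MISS (open row0); precharges=0
Acc 2: bank1 row4 -> MISS (open row4); precharges=1
Acc 3: bank2 row3 -> MISS (open row3); precharges=1
Acc 4: bank1 row1 -> MISS (open row1); precharges=2
Acc 5: bank0 row0 -> MISS (open row0); precharges=2
Acc 6: bank1 row1 -> HIT
Acc 7: bank0 row0 -> HIT
Acc 8: bank0 row1 -> MISS (open row1); precharges=3
Acc 9: bank1 row0 -> MISS (open row0); precharges=4
Acc 10: bank0 row2 -> MISS (open row2); precharges=5
Acc 11: bank0 row2 -> HIT
Acc 12: bank2 row1 -> MISS (open row1); precharges=6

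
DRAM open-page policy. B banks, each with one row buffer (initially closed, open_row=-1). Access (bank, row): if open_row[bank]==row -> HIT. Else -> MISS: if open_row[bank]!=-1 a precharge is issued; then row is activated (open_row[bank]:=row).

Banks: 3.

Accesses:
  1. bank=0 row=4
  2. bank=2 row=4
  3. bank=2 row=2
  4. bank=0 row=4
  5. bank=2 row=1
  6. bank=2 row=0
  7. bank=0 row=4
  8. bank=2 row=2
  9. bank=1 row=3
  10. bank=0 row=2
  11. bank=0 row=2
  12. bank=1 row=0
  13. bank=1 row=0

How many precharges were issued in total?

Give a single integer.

Acc 1: bank0 row4 -> MISS (open row4); precharges=0
Acc 2: bank2 row4 -> MISS (open row4); precharges=0
Acc 3: bank2 row2 -> MISS (open row2); precharges=1
Acc 4: bank0 row4 -> HIT
Acc 5: bank2 row1 -> MISS (open row1); precharges=2
Acc 6: bank2 row0 -> MISS (open row0); precharges=3
Acc 7: bank0 row4 -> HIT
Acc 8: bank2 row2 -> MISS (open row2); precharges=4
Acc 9: bank1 row3 -> MISS (open row3); precharges=4
Acc 10: bank0 row2 -> MISS (open row2); precharges=5
Acc 11: bank0 row2 -> HIT
Acc 12: bank1 row0 -> MISS (open row0); precharges=6
Acc 13: bank1 row0 -> HIT

Answer: 6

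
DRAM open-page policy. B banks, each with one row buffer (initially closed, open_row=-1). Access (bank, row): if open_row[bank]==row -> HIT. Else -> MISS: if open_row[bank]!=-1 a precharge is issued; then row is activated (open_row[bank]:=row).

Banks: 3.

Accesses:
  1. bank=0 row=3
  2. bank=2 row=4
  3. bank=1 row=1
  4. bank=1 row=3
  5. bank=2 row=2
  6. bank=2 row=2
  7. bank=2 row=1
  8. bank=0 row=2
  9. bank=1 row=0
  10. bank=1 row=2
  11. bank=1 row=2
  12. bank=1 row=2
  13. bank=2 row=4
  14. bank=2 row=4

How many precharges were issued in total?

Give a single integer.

Answer: 7

Derivation:
Acc 1: bank0 row3 -> MISS (open row3); precharges=0
Acc 2: bank2 row4 -> MISS (open row4); precharges=0
Acc 3: bank1 row1 -> MISS (open row1); precharges=0
Acc 4: bank1 row3 -> MISS (open row3); precharges=1
Acc 5: bank2 row2 -> MISS (open row2); precharges=2
Acc 6: bank2 row2 -> HIT
Acc 7: bank2 row1 -> MISS (open row1); precharges=3
Acc 8: bank0 row2 -> MISS (open row2); precharges=4
Acc 9: bank1 row0 -> MISS (open row0); precharges=5
Acc 10: bank1 row2 -> MISS (open row2); precharges=6
Acc 11: bank1 row2 -> HIT
Acc 12: bank1 row2 -> HIT
Acc 13: bank2 row4 -> MISS (open row4); precharges=7
Acc 14: bank2 row4 -> HIT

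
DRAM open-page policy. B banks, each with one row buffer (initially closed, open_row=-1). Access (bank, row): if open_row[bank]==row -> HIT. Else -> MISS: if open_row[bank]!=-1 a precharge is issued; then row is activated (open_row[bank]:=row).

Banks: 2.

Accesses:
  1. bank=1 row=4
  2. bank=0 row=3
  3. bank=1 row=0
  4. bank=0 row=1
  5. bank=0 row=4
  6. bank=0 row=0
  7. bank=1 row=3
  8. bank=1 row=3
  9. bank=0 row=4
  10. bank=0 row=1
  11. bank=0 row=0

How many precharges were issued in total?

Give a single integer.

Acc 1: bank1 row4 -> MISS (open row4); precharges=0
Acc 2: bank0 row3 -> MISS (open row3); precharges=0
Acc 3: bank1 row0 -> MISS (open row0); precharges=1
Acc 4: bank0 row1 -> MISS (open row1); precharges=2
Acc 5: bank0 row4 -> MISS (open row4); precharges=3
Acc 6: bank0 row0 -> MISS (open row0); precharges=4
Acc 7: bank1 row3 -> MISS (open row3); precharges=5
Acc 8: bank1 row3 -> HIT
Acc 9: bank0 row4 -> MISS (open row4); precharges=6
Acc 10: bank0 row1 -> MISS (open row1); precharges=7
Acc 11: bank0 row0 -> MISS (open row0); precharges=8

Answer: 8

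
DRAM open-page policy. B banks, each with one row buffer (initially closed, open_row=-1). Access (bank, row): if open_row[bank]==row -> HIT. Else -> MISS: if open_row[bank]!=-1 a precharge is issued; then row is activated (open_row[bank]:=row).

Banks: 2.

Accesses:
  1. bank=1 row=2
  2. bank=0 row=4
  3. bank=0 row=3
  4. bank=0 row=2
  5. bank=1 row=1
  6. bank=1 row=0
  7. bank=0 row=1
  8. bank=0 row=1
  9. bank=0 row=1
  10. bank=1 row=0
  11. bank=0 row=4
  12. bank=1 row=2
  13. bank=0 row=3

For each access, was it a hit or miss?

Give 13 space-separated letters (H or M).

Answer: M M M M M M M H H H M M M

Derivation:
Acc 1: bank1 row2 -> MISS (open row2); precharges=0
Acc 2: bank0 row4 -> MISS (open row4); precharges=0
Acc 3: bank0 row3 -> MISS (open row3); precharges=1
Acc 4: bank0 row2 -> MISS (open row2); precharges=2
Acc 5: bank1 row1 -> MISS (open row1); precharges=3
Acc 6: bank1 row0 -> MISS (open row0); precharges=4
Acc 7: bank0 row1 -> MISS (open row1); precharges=5
Acc 8: bank0 row1 -> HIT
Acc 9: bank0 row1 -> HIT
Acc 10: bank1 row0 -> HIT
Acc 11: bank0 row4 -> MISS (open row4); precharges=6
Acc 12: bank1 row2 -> MISS (open row2); precharges=7
Acc 13: bank0 row3 -> MISS (open row3); precharges=8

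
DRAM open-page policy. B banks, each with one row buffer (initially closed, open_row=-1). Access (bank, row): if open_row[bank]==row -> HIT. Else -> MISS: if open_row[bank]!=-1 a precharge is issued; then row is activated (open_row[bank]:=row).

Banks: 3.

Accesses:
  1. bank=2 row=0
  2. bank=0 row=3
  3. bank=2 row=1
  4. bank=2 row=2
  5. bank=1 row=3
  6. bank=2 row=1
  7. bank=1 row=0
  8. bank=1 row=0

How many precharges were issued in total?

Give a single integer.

Answer: 4

Derivation:
Acc 1: bank2 row0 -> MISS (open row0); precharges=0
Acc 2: bank0 row3 -> MISS (open row3); precharges=0
Acc 3: bank2 row1 -> MISS (open row1); precharges=1
Acc 4: bank2 row2 -> MISS (open row2); precharges=2
Acc 5: bank1 row3 -> MISS (open row3); precharges=2
Acc 6: bank2 row1 -> MISS (open row1); precharges=3
Acc 7: bank1 row0 -> MISS (open row0); precharges=4
Acc 8: bank1 row0 -> HIT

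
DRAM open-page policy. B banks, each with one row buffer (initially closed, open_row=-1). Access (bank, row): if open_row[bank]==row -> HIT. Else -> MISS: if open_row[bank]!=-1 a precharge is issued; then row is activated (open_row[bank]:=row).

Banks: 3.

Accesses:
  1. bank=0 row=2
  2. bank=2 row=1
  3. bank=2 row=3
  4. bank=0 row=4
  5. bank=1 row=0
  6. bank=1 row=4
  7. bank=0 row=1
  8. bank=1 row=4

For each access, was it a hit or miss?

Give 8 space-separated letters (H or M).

Answer: M M M M M M M H

Derivation:
Acc 1: bank0 row2 -> MISS (open row2); precharges=0
Acc 2: bank2 row1 -> MISS (open row1); precharges=0
Acc 3: bank2 row3 -> MISS (open row3); precharges=1
Acc 4: bank0 row4 -> MISS (open row4); precharges=2
Acc 5: bank1 row0 -> MISS (open row0); precharges=2
Acc 6: bank1 row4 -> MISS (open row4); precharges=3
Acc 7: bank0 row1 -> MISS (open row1); precharges=4
Acc 8: bank1 row4 -> HIT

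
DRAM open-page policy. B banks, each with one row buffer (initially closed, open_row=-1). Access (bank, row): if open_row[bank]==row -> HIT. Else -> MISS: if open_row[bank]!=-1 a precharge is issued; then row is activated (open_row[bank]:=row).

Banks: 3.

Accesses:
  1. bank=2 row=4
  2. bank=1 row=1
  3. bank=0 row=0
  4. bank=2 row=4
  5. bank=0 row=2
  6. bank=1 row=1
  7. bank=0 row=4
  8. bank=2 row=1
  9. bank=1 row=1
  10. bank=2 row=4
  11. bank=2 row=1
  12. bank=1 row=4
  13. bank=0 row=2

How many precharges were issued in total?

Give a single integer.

Answer: 7

Derivation:
Acc 1: bank2 row4 -> MISS (open row4); precharges=0
Acc 2: bank1 row1 -> MISS (open row1); precharges=0
Acc 3: bank0 row0 -> MISS (open row0); precharges=0
Acc 4: bank2 row4 -> HIT
Acc 5: bank0 row2 -> MISS (open row2); precharges=1
Acc 6: bank1 row1 -> HIT
Acc 7: bank0 row4 -> MISS (open row4); precharges=2
Acc 8: bank2 row1 -> MISS (open row1); precharges=3
Acc 9: bank1 row1 -> HIT
Acc 10: bank2 row4 -> MISS (open row4); precharges=4
Acc 11: bank2 row1 -> MISS (open row1); precharges=5
Acc 12: bank1 row4 -> MISS (open row4); precharges=6
Acc 13: bank0 row2 -> MISS (open row2); precharges=7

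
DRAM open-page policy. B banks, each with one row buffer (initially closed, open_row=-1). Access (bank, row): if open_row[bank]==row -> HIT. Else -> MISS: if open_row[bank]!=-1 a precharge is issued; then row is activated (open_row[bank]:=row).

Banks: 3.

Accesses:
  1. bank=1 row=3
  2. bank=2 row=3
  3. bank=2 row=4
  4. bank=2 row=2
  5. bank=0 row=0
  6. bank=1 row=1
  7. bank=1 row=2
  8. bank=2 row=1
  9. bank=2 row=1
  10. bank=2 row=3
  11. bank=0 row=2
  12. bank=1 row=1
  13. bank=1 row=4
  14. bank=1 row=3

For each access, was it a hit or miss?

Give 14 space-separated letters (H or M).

Answer: M M M M M M M M H M M M M M

Derivation:
Acc 1: bank1 row3 -> MISS (open row3); precharges=0
Acc 2: bank2 row3 -> MISS (open row3); precharges=0
Acc 3: bank2 row4 -> MISS (open row4); precharges=1
Acc 4: bank2 row2 -> MISS (open row2); precharges=2
Acc 5: bank0 row0 -> MISS (open row0); precharges=2
Acc 6: bank1 row1 -> MISS (open row1); precharges=3
Acc 7: bank1 row2 -> MISS (open row2); precharges=4
Acc 8: bank2 row1 -> MISS (open row1); precharges=5
Acc 9: bank2 row1 -> HIT
Acc 10: bank2 row3 -> MISS (open row3); precharges=6
Acc 11: bank0 row2 -> MISS (open row2); precharges=7
Acc 12: bank1 row1 -> MISS (open row1); precharges=8
Acc 13: bank1 row4 -> MISS (open row4); precharges=9
Acc 14: bank1 row3 -> MISS (open row3); precharges=10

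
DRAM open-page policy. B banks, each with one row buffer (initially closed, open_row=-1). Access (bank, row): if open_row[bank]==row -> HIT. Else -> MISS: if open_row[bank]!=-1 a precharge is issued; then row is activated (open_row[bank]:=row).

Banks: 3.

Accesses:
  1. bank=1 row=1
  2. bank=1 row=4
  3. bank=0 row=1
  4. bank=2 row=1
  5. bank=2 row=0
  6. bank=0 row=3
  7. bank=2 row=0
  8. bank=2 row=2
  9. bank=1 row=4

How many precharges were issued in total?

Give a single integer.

Answer: 4

Derivation:
Acc 1: bank1 row1 -> MISS (open row1); precharges=0
Acc 2: bank1 row4 -> MISS (open row4); precharges=1
Acc 3: bank0 row1 -> MISS (open row1); precharges=1
Acc 4: bank2 row1 -> MISS (open row1); precharges=1
Acc 5: bank2 row0 -> MISS (open row0); precharges=2
Acc 6: bank0 row3 -> MISS (open row3); precharges=3
Acc 7: bank2 row0 -> HIT
Acc 8: bank2 row2 -> MISS (open row2); precharges=4
Acc 9: bank1 row4 -> HIT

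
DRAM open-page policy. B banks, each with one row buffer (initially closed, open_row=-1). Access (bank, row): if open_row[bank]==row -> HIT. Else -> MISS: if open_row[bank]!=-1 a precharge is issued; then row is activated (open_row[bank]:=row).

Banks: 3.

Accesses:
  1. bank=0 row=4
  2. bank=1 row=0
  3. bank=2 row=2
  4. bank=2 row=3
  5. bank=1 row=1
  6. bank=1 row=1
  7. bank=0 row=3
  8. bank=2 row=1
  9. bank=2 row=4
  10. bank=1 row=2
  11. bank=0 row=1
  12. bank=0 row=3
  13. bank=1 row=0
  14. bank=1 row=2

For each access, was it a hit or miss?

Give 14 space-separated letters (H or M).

Answer: M M M M M H M M M M M M M M

Derivation:
Acc 1: bank0 row4 -> MISS (open row4); precharges=0
Acc 2: bank1 row0 -> MISS (open row0); precharges=0
Acc 3: bank2 row2 -> MISS (open row2); precharges=0
Acc 4: bank2 row3 -> MISS (open row3); precharges=1
Acc 5: bank1 row1 -> MISS (open row1); precharges=2
Acc 6: bank1 row1 -> HIT
Acc 7: bank0 row3 -> MISS (open row3); precharges=3
Acc 8: bank2 row1 -> MISS (open row1); precharges=4
Acc 9: bank2 row4 -> MISS (open row4); precharges=5
Acc 10: bank1 row2 -> MISS (open row2); precharges=6
Acc 11: bank0 row1 -> MISS (open row1); precharges=7
Acc 12: bank0 row3 -> MISS (open row3); precharges=8
Acc 13: bank1 row0 -> MISS (open row0); precharges=9
Acc 14: bank1 row2 -> MISS (open row2); precharges=10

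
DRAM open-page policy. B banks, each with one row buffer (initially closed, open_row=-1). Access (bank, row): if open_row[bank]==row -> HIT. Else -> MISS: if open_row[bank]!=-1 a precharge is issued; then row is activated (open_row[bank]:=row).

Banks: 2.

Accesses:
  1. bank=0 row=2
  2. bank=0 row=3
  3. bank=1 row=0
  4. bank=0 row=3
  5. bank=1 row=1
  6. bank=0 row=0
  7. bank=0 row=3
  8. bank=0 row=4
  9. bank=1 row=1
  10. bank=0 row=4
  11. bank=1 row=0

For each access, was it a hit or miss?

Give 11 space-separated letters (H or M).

Acc 1: bank0 row2 -> MISS (open row2); precharges=0
Acc 2: bank0 row3 -> MISS (open row3); precharges=1
Acc 3: bank1 row0 -> MISS (open row0); precharges=1
Acc 4: bank0 row3 -> HIT
Acc 5: bank1 row1 -> MISS (open row1); precharges=2
Acc 6: bank0 row0 -> MISS (open row0); precharges=3
Acc 7: bank0 row3 -> MISS (open row3); precharges=4
Acc 8: bank0 row4 -> MISS (open row4); precharges=5
Acc 9: bank1 row1 -> HIT
Acc 10: bank0 row4 -> HIT
Acc 11: bank1 row0 -> MISS (open row0); precharges=6

Answer: M M M H M M M M H H M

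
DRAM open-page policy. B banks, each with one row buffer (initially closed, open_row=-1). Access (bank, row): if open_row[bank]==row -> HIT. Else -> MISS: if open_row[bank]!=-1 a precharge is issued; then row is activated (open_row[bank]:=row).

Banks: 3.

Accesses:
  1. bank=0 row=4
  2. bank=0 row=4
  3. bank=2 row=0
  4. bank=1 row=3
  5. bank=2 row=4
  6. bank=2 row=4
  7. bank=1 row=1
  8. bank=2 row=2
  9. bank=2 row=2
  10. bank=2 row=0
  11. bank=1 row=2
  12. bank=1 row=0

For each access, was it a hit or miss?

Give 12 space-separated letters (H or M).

Answer: M H M M M H M M H M M M

Derivation:
Acc 1: bank0 row4 -> MISS (open row4); precharges=0
Acc 2: bank0 row4 -> HIT
Acc 3: bank2 row0 -> MISS (open row0); precharges=0
Acc 4: bank1 row3 -> MISS (open row3); precharges=0
Acc 5: bank2 row4 -> MISS (open row4); precharges=1
Acc 6: bank2 row4 -> HIT
Acc 7: bank1 row1 -> MISS (open row1); precharges=2
Acc 8: bank2 row2 -> MISS (open row2); precharges=3
Acc 9: bank2 row2 -> HIT
Acc 10: bank2 row0 -> MISS (open row0); precharges=4
Acc 11: bank1 row2 -> MISS (open row2); precharges=5
Acc 12: bank1 row0 -> MISS (open row0); precharges=6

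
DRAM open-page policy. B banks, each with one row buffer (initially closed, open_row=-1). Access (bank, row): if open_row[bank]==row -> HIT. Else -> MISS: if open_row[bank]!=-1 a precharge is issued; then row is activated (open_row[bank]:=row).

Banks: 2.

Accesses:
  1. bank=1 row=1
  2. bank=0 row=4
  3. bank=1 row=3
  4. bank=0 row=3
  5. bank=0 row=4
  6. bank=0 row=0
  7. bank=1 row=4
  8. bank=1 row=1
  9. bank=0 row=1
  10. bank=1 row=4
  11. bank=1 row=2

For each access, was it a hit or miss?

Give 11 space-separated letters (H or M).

Acc 1: bank1 row1 -> MISS (open row1); precharges=0
Acc 2: bank0 row4 -> MISS (open row4); precharges=0
Acc 3: bank1 row3 -> MISS (open row3); precharges=1
Acc 4: bank0 row3 -> MISS (open row3); precharges=2
Acc 5: bank0 row4 -> MISS (open row4); precharges=3
Acc 6: bank0 row0 -> MISS (open row0); precharges=4
Acc 7: bank1 row4 -> MISS (open row4); precharges=5
Acc 8: bank1 row1 -> MISS (open row1); precharges=6
Acc 9: bank0 row1 -> MISS (open row1); precharges=7
Acc 10: bank1 row4 -> MISS (open row4); precharges=8
Acc 11: bank1 row2 -> MISS (open row2); precharges=9

Answer: M M M M M M M M M M M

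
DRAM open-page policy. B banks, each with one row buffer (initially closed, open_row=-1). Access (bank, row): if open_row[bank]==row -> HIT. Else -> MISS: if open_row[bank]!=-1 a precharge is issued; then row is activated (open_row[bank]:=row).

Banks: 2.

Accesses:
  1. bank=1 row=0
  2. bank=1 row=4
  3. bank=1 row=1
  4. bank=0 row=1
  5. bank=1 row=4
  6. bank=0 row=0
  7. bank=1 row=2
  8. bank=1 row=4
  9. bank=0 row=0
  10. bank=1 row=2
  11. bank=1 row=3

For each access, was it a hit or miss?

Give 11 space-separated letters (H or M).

Acc 1: bank1 row0 -> MISS (open row0); precharges=0
Acc 2: bank1 row4 -> MISS (open row4); precharges=1
Acc 3: bank1 row1 -> MISS (open row1); precharges=2
Acc 4: bank0 row1 -> MISS (open row1); precharges=2
Acc 5: bank1 row4 -> MISS (open row4); precharges=3
Acc 6: bank0 row0 -> MISS (open row0); precharges=4
Acc 7: bank1 row2 -> MISS (open row2); precharges=5
Acc 8: bank1 row4 -> MISS (open row4); precharges=6
Acc 9: bank0 row0 -> HIT
Acc 10: bank1 row2 -> MISS (open row2); precharges=7
Acc 11: bank1 row3 -> MISS (open row3); precharges=8

Answer: M M M M M M M M H M M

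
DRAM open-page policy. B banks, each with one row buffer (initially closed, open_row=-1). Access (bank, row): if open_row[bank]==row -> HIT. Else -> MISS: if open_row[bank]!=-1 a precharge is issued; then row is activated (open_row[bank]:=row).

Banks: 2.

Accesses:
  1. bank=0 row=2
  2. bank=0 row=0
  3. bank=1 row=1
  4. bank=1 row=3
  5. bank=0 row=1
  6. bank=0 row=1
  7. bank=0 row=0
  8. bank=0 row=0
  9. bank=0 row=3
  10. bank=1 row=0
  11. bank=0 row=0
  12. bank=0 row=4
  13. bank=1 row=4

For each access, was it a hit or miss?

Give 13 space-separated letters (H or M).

Answer: M M M M M H M H M M M M M

Derivation:
Acc 1: bank0 row2 -> MISS (open row2); precharges=0
Acc 2: bank0 row0 -> MISS (open row0); precharges=1
Acc 3: bank1 row1 -> MISS (open row1); precharges=1
Acc 4: bank1 row3 -> MISS (open row3); precharges=2
Acc 5: bank0 row1 -> MISS (open row1); precharges=3
Acc 6: bank0 row1 -> HIT
Acc 7: bank0 row0 -> MISS (open row0); precharges=4
Acc 8: bank0 row0 -> HIT
Acc 9: bank0 row3 -> MISS (open row3); precharges=5
Acc 10: bank1 row0 -> MISS (open row0); precharges=6
Acc 11: bank0 row0 -> MISS (open row0); precharges=7
Acc 12: bank0 row4 -> MISS (open row4); precharges=8
Acc 13: bank1 row4 -> MISS (open row4); precharges=9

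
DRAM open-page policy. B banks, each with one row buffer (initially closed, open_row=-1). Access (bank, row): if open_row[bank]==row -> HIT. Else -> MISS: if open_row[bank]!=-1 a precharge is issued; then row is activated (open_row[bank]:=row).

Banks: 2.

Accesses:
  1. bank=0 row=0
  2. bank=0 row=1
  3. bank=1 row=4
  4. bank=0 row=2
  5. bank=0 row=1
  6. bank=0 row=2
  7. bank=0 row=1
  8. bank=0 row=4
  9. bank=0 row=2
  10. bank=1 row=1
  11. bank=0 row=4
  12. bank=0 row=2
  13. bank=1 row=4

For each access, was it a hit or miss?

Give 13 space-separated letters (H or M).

Answer: M M M M M M M M M M M M M

Derivation:
Acc 1: bank0 row0 -> MISS (open row0); precharges=0
Acc 2: bank0 row1 -> MISS (open row1); precharges=1
Acc 3: bank1 row4 -> MISS (open row4); precharges=1
Acc 4: bank0 row2 -> MISS (open row2); precharges=2
Acc 5: bank0 row1 -> MISS (open row1); precharges=3
Acc 6: bank0 row2 -> MISS (open row2); precharges=4
Acc 7: bank0 row1 -> MISS (open row1); precharges=5
Acc 8: bank0 row4 -> MISS (open row4); precharges=6
Acc 9: bank0 row2 -> MISS (open row2); precharges=7
Acc 10: bank1 row1 -> MISS (open row1); precharges=8
Acc 11: bank0 row4 -> MISS (open row4); precharges=9
Acc 12: bank0 row2 -> MISS (open row2); precharges=10
Acc 13: bank1 row4 -> MISS (open row4); precharges=11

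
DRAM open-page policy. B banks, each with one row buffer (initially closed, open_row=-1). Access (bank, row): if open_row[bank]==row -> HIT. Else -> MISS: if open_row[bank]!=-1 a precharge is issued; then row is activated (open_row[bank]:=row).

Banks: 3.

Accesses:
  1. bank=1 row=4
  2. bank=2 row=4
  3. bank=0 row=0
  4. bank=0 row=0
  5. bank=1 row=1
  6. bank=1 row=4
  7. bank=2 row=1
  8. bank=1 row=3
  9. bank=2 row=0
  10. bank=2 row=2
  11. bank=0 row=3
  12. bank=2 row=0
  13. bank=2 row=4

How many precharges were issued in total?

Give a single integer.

Acc 1: bank1 row4 -> MISS (open row4); precharges=0
Acc 2: bank2 row4 -> MISS (open row4); precharges=0
Acc 3: bank0 row0 -> MISS (open row0); precharges=0
Acc 4: bank0 row0 -> HIT
Acc 5: bank1 row1 -> MISS (open row1); precharges=1
Acc 6: bank1 row4 -> MISS (open row4); precharges=2
Acc 7: bank2 row1 -> MISS (open row1); precharges=3
Acc 8: bank1 row3 -> MISS (open row3); precharges=4
Acc 9: bank2 row0 -> MISS (open row0); precharges=5
Acc 10: bank2 row2 -> MISS (open row2); precharges=6
Acc 11: bank0 row3 -> MISS (open row3); precharges=7
Acc 12: bank2 row0 -> MISS (open row0); precharges=8
Acc 13: bank2 row4 -> MISS (open row4); precharges=9

Answer: 9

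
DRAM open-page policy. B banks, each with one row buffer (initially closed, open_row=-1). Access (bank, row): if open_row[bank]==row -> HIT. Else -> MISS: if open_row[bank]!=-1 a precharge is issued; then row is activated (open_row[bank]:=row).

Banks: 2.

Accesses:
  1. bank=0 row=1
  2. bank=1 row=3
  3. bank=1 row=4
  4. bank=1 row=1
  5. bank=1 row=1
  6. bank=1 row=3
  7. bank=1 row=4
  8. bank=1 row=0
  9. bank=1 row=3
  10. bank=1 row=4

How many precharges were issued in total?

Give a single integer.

Answer: 7

Derivation:
Acc 1: bank0 row1 -> MISS (open row1); precharges=0
Acc 2: bank1 row3 -> MISS (open row3); precharges=0
Acc 3: bank1 row4 -> MISS (open row4); precharges=1
Acc 4: bank1 row1 -> MISS (open row1); precharges=2
Acc 5: bank1 row1 -> HIT
Acc 6: bank1 row3 -> MISS (open row3); precharges=3
Acc 7: bank1 row4 -> MISS (open row4); precharges=4
Acc 8: bank1 row0 -> MISS (open row0); precharges=5
Acc 9: bank1 row3 -> MISS (open row3); precharges=6
Acc 10: bank1 row4 -> MISS (open row4); precharges=7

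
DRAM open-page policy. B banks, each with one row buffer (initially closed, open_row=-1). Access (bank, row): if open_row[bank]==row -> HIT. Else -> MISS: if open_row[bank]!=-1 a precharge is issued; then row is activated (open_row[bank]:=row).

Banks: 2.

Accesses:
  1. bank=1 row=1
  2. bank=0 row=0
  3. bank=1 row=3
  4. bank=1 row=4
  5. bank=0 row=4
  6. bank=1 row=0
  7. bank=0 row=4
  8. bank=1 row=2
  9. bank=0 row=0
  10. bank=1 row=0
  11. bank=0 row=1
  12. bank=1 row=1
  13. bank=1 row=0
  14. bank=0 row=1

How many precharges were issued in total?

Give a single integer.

Answer: 10

Derivation:
Acc 1: bank1 row1 -> MISS (open row1); precharges=0
Acc 2: bank0 row0 -> MISS (open row0); precharges=0
Acc 3: bank1 row3 -> MISS (open row3); precharges=1
Acc 4: bank1 row4 -> MISS (open row4); precharges=2
Acc 5: bank0 row4 -> MISS (open row4); precharges=3
Acc 6: bank1 row0 -> MISS (open row0); precharges=4
Acc 7: bank0 row4 -> HIT
Acc 8: bank1 row2 -> MISS (open row2); precharges=5
Acc 9: bank0 row0 -> MISS (open row0); precharges=6
Acc 10: bank1 row0 -> MISS (open row0); precharges=7
Acc 11: bank0 row1 -> MISS (open row1); precharges=8
Acc 12: bank1 row1 -> MISS (open row1); precharges=9
Acc 13: bank1 row0 -> MISS (open row0); precharges=10
Acc 14: bank0 row1 -> HIT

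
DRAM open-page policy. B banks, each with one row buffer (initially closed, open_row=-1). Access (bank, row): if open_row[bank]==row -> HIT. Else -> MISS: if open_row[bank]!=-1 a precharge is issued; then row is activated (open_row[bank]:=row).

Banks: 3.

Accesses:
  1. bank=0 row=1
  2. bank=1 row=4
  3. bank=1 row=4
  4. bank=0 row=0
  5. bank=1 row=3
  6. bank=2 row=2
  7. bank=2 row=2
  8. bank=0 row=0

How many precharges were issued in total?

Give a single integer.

Answer: 2

Derivation:
Acc 1: bank0 row1 -> MISS (open row1); precharges=0
Acc 2: bank1 row4 -> MISS (open row4); precharges=0
Acc 3: bank1 row4 -> HIT
Acc 4: bank0 row0 -> MISS (open row0); precharges=1
Acc 5: bank1 row3 -> MISS (open row3); precharges=2
Acc 6: bank2 row2 -> MISS (open row2); precharges=2
Acc 7: bank2 row2 -> HIT
Acc 8: bank0 row0 -> HIT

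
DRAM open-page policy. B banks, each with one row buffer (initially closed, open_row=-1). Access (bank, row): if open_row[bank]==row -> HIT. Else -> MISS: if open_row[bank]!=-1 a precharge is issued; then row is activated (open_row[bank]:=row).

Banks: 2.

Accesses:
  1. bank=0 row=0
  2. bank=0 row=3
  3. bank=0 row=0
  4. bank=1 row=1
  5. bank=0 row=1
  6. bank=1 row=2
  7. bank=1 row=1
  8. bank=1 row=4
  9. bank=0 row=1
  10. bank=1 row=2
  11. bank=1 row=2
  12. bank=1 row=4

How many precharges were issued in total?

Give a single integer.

Acc 1: bank0 row0 -> MISS (open row0); precharges=0
Acc 2: bank0 row3 -> MISS (open row3); precharges=1
Acc 3: bank0 row0 -> MISS (open row0); precharges=2
Acc 4: bank1 row1 -> MISS (open row1); precharges=2
Acc 5: bank0 row1 -> MISS (open row1); precharges=3
Acc 6: bank1 row2 -> MISS (open row2); precharges=4
Acc 7: bank1 row1 -> MISS (open row1); precharges=5
Acc 8: bank1 row4 -> MISS (open row4); precharges=6
Acc 9: bank0 row1 -> HIT
Acc 10: bank1 row2 -> MISS (open row2); precharges=7
Acc 11: bank1 row2 -> HIT
Acc 12: bank1 row4 -> MISS (open row4); precharges=8

Answer: 8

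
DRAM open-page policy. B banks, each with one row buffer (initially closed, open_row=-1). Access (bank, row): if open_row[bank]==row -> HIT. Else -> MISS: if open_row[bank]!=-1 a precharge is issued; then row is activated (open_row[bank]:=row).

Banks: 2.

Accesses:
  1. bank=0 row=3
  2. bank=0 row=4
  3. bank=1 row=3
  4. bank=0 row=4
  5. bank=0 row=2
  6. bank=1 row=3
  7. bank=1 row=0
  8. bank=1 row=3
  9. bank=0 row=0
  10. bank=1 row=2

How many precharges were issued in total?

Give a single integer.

Answer: 6

Derivation:
Acc 1: bank0 row3 -> MISS (open row3); precharges=0
Acc 2: bank0 row4 -> MISS (open row4); precharges=1
Acc 3: bank1 row3 -> MISS (open row3); precharges=1
Acc 4: bank0 row4 -> HIT
Acc 5: bank0 row2 -> MISS (open row2); precharges=2
Acc 6: bank1 row3 -> HIT
Acc 7: bank1 row0 -> MISS (open row0); precharges=3
Acc 8: bank1 row3 -> MISS (open row3); precharges=4
Acc 9: bank0 row0 -> MISS (open row0); precharges=5
Acc 10: bank1 row2 -> MISS (open row2); precharges=6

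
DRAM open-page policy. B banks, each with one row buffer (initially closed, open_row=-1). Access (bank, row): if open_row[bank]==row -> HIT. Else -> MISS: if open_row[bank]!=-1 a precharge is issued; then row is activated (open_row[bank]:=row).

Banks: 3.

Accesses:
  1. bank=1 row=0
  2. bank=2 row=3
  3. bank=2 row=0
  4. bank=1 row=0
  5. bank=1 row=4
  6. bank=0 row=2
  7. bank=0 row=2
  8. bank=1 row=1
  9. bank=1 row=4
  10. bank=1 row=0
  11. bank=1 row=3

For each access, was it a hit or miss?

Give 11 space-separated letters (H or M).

Acc 1: bank1 row0 -> MISS (open row0); precharges=0
Acc 2: bank2 row3 -> MISS (open row3); precharges=0
Acc 3: bank2 row0 -> MISS (open row0); precharges=1
Acc 4: bank1 row0 -> HIT
Acc 5: bank1 row4 -> MISS (open row4); precharges=2
Acc 6: bank0 row2 -> MISS (open row2); precharges=2
Acc 7: bank0 row2 -> HIT
Acc 8: bank1 row1 -> MISS (open row1); precharges=3
Acc 9: bank1 row4 -> MISS (open row4); precharges=4
Acc 10: bank1 row0 -> MISS (open row0); precharges=5
Acc 11: bank1 row3 -> MISS (open row3); precharges=6

Answer: M M M H M M H M M M M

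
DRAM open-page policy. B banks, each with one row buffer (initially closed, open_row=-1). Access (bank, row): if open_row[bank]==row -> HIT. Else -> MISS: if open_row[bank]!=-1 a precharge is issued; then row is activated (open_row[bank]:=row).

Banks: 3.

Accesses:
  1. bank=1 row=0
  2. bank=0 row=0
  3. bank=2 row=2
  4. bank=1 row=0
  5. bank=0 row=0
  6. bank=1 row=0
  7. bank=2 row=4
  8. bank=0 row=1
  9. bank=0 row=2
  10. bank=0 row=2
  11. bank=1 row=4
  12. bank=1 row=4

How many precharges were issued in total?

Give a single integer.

Acc 1: bank1 row0 -> MISS (open row0); precharges=0
Acc 2: bank0 row0 -> MISS (open row0); precharges=0
Acc 3: bank2 row2 -> MISS (open row2); precharges=0
Acc 4: bank1 row0 -> HIT
Acc 5: bank0 row0 -> HIT
Acc 6: bank1 row0 -> HIT
Acc 7: bank2 row4 -> MISS (open row4); precharges=1
Acc 8: bank0 row1 -> MISS (open row1); precharges=2
Acc 9: bank0 row2 -> MISS (open row2); precharges=3
Acc 10: bank0 row2 -> HIT
Acc 11: bank1 row4 -> MISS (open row4); precharges=4
Acc 12: bank1 row4 -> HIT

Answer: 4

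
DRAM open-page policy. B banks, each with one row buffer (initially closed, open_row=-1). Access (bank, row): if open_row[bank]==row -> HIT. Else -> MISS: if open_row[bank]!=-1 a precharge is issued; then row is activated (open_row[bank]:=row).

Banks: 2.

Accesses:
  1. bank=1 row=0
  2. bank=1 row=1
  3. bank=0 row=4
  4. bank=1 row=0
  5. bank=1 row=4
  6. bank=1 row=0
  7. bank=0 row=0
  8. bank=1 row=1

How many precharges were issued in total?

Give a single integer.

Answer: 6

Derivation:
Acc 1: bank1 row0 -> MISS (open row0); precharges=0
Acc 2: bank1 row1 -> MISS (open row1); precharges=1
Acc 3: bank0 row4 -> MISS (open row4); precharges=1
Acc 4: bank1 row0 -> MISS (open row0); precharges=2
Acc 5: bank1 row4 -> MISS (open row4); precharges=3
Acc 6: bank1 row0 -> MISS (open row0); precharges=4
Acc 7: bank0 row0 -> MISS (open row0); precharges=5
Acc 8: bank1 row1 -> MISS (open row1); precharges=6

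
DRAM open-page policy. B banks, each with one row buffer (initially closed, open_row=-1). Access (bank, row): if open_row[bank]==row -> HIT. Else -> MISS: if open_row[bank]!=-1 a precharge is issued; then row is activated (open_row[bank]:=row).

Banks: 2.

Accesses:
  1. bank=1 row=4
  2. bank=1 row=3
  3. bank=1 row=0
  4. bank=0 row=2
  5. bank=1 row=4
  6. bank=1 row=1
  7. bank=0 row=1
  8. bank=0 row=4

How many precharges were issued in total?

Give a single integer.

Acc 1: bank1 row4 -> MISS (open row4); precharges=0
Acc 2: bank1 row3 -> MISS (open row3); precharges=1
Acc 3: bank1 row0 -> MISS (open row0); precharges=2
Acc 4: bank0 row2 -> MISS (open row2); precharges=2
Acc 5: bank1 row4 -> MISS (open row4); precharges=3
Acc 6: bank1 row1 -> MISS (open row1); precharges=4
Acc 7: bank0 row1 -> MISS (open row1); precharges=5
Acc 8: bank0 row4 -> MISS (open row4); precharges=6

Answer: 6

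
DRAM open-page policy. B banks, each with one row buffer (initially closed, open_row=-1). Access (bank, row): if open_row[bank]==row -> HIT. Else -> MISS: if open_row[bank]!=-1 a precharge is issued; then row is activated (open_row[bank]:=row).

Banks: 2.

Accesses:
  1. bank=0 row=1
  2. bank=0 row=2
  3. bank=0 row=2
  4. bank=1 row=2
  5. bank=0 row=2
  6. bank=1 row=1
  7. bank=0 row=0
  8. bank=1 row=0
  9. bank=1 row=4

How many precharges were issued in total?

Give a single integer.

Acc 1: bank0 row1 -> MISS (open row1); precharges=0
Acc 2: bank0 row2 -> MISS (open row2); precharges=1
Acc 3: bank0 row2 -> HIT
Acc 4: bank1 row2 -> MISS (open row2); precharges=1
Acc 5: bank0 row2 -> HIT
Acc 6: bank1 row1 -> MISS (open row1); precharges=2
Acc 7: bank0 row0 -> MISS (open row0); precharges=3
Acc 8: bank1 row0 -> MISS (open row0); precharges=4
Acc 9: bank1 row4 -> MISS (open row4); precharges=5

Answer: 5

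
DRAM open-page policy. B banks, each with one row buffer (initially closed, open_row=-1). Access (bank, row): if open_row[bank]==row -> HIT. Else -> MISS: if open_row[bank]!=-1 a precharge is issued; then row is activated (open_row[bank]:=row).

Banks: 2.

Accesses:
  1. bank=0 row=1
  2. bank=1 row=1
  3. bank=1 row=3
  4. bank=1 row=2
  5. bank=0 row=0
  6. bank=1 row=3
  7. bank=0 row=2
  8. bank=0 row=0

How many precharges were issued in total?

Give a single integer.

Acc 1: bank0 row1 -> MISS (open row1); precharges=0
Acc 2: bank1 row1 -> MISS (open row1); precharges=0
Acc 3: bank1 row3 -> MISS (open row3); precharges=1
Acc 4: bank1 row2 -> MISS (open row2); precharges=2
Acc 5: bank0 row0 -> MISS (open row0); precharges=3
Acc 6: bank1 row3 -> MISS (open row3); precharges=4
Acc 7: bank0 row2 -> MISS (open row2); precharges=5
Acc 8: bank0 row0 -> MISS (open row0); precharges=6

Answer: 6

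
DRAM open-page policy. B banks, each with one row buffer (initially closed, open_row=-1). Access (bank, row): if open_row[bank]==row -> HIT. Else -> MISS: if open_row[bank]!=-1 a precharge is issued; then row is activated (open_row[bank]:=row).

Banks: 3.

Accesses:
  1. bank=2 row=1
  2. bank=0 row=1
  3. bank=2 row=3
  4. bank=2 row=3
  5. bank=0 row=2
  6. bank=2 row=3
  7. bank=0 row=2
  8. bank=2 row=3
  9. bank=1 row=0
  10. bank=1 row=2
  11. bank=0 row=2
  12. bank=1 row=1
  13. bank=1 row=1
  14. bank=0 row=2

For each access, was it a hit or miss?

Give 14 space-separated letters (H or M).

Acc 1: bank2 row1 -> MISS (open row1); precharges=0
Acc 2: bank0 row1 -> MISS (open row1); precharges=0
Acc 3: bank2 row3 -> MISS (open row3); precharges=1
Acc 4: bank2 row3 -> HIT
Acc 5: bank0 row2 -> MISS (open row2); precharges=2
Acc 6: bank2 row3 -> HIT
Acc 7: bank0 row2 -> HIT
Acc 8: bank2 row3 -> HIT
Acc 9: bank1 row0 -> MISS (open row0); precharges=2
Acc 10: bank1 row2 -> MISS (open row2); precharges=3
Acc 11: bank0 row2 -> HIT
Acc 12: bank1 row1 -> MISS (open row1); precharges=4
Acc 13: bank1 row1 -> HIT
Acc 14: bank0 row2 -> HIT

Answer: M M M H M H H H M M H M H H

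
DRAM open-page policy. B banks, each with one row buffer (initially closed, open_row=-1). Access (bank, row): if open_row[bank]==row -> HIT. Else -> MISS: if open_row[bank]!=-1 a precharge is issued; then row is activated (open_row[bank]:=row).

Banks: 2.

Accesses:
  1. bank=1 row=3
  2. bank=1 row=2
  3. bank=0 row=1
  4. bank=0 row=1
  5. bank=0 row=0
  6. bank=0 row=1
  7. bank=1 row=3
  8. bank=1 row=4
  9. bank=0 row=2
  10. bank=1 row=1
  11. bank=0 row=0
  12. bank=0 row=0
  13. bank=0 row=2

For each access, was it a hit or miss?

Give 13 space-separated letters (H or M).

Answer: M M M H M M M M M M M H M

Derivation:
Acc 1: bank1 row3 -> MISS (open row3); precharges=0
Acc 2: bank1 row2 -> MISS (open row2); precharges=1
Acc 3: bank0 row1 -> MISS (open row1); precharges=1
Acc 4: bank0 row1 -> HIT
Acc 5: bank0 row0 -> MISS (open row0); precharges=2
Acc 6: bank0 row1 -> MISS (open row1); precharges=3
Acc 7: bank1 row3 -> MISS (open row3); precharges=4
Acc 8: bank1 row4 -> MISS (open row4); precharges=5
Acc 9: bank0 row2 -> MISS (open row2); precharges=6
Acc 10: bank1 row1 -> MISS (open row1); precharges=7
Acc 11: bank0 row0 -> MISS (open row0); precharges=8
Acc 12: bank0 row0 -> HIT
Acc 13: bank0 row2 -> MISS (open row2); precharges=9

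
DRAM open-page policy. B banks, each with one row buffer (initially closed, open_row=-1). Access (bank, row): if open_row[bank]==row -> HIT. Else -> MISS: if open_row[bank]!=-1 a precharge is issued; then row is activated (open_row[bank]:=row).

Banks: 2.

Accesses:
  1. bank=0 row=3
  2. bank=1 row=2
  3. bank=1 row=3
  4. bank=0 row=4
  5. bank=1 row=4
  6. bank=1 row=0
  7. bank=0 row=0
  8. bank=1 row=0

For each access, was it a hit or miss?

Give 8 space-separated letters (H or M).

Answer: M M M M M M M H

Derivation:
Acc 1: bank0 row3 -> MISS (open row3); precharges=0
Acc 2: bank1 row2 -> MISS (open row2); precharges=0
Acc 3: bank1 row3 -> MISS (open row3); precharges=1
Acc 4: bank0 row4 -> MISS (open row4); precharges=2
Acc 5: bank1 row4 -> MISS (open row4); precharges=3
Acc 6: bank1 row0 -> MISS (open row0); precharges=4
Acc 7: bank0 row0 -> MISS (open row0); precharges=5
Acc 8: bank1 row0 -> HIT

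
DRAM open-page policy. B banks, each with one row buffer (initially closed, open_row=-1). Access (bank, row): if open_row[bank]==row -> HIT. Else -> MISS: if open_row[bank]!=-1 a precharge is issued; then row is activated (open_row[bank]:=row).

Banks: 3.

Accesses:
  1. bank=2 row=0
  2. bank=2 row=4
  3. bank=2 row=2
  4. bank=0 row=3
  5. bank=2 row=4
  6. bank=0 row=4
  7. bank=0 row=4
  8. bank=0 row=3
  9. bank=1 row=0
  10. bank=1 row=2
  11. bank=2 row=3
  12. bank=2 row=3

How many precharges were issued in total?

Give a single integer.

Answer: 7

Derivation:
Acc 1: bank2 row0 -> MISS (open row0); precharges=0
Acc 2: bank2 row4 -> MISS (open row4); precharges=1
Acc 3: bank2 row2 -> MISS (open row2); precharges=2
Acc 4: bank0 row3 -> MISS (open row3); precharges=2
Acc 5: bank2 row4 -> MISS (open row4); precharges=3
Acc 6: bank0 row4 -> MISS (open row4); precharges=4
Acc 7: bank0 row4 -> HIT
Acc 8: bank0 row3 -> MISS (open row3); precharges=5
Acc 9: bank1 row0 -> MISS (open row0); precharges=5
Acc 10: bank1 row2 -> MISS (open row2); precharges=6
Acc 11: bank2 row3 -> MISS (open row3); precharges=7
Acc 12: bank2 row3 -> HIT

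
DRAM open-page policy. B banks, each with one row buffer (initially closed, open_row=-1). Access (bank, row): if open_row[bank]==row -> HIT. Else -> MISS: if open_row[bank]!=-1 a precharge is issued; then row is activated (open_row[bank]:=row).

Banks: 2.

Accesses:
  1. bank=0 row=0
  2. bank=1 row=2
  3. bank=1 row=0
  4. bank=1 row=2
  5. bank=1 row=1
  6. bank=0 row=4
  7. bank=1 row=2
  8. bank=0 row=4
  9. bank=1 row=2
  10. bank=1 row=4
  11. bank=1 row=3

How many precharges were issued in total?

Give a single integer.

Acc 1: bank0 row0 -> MISS (open row0); precharges=0
Acc 2: bank1 row2 -> MISS (open row2); precharges=0
Acc 3: bank1 row0 -> MISS (open row0); precharges=1
Acc 4: bank1 row2 -> MISS (open row2); precharges=2
Acc 5: bank1 row1 -> MISS (open row1); precharges=3
Acc 6: bank0 row4 -> MISS (open row4); precharges=4
Acc 7: bank1 row2 -> MISS (open row2); precharges=5
Acc 8: bank0 row4 -> HIT
Acc 9: bank1 row2 -> HIT
Acc 10: bank1 row4 -> MISS (open row4); precharges=6
Acc 11: bank1 row3 -> MISS (open row3); precharges=7

Answer: 7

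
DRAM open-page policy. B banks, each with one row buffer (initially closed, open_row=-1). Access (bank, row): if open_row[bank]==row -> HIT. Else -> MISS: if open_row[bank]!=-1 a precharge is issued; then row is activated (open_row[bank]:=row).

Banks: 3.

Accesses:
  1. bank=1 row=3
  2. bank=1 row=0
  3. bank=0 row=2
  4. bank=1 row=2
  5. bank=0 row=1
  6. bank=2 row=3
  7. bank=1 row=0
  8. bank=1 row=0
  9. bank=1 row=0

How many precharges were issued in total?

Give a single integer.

Acc 1: bank1 row3 -> MISS (open row3); precharges=0
Acc 2: bank1 row0 -> MISS (open row0); precharges=1
Acc 3: bank0 row2 -> MISS (open row2); precharges=1
Acc 4: bank1 row2 -> MISS (open row2); precharges=2
Acc 5: bank0 row1 -> MISS (open row1); precharges=3
Acc 6: bank2 row3 -> MISS (open row3); precharges=3
Acc 7: bank1 row0 -> MISS (open row0); precharges=4
Acc 8: bank1 row0 -> HIT
Acc 9: bank1 row0 -> HIT

Answer: 4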